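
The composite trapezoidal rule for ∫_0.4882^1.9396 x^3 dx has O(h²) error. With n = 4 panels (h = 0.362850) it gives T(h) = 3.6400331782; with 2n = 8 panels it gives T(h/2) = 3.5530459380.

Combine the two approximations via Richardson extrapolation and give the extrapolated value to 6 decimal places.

3.524050

The method has order 2: 2^2 = 4.
4 × 3.5530459380 = 14.2121837520; 14.2121837520 − 3.6400331782 = 10.5721505738
Denominator 4 − 1 = 3.
(4 × 3.5530459380 − 3.6400331782)/(4 − 1) = 3.5240501913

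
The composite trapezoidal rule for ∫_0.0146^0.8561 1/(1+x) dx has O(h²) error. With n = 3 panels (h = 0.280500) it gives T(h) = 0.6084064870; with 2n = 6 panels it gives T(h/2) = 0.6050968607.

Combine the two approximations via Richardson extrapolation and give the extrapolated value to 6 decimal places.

0.603994

r = 2: numerator weight 4, denominator 3.
Numerator 4×A(h/2) − A(h) = 4×0.6050968607 − 0.6084064870 = 1.8119809558
R = 1.8119809558/3 = 0.6039936519
Correction |R − A(h/2)| = 1.103e-03; gap |A(h/2) − A(h)| = 3.310e-03.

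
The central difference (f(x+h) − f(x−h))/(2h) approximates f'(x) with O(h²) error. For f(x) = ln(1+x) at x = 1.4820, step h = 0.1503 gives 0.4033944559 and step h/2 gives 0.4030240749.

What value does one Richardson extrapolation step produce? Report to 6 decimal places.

Method order is 2; weight 2^2 = 4.
2^2 × A(h/2) = 1.6120962996; minus A(h) gives 1.2087018437.
(4 × 0.4030240749 − 0.4033944559)/(4 − 1) = 0.4029006146
Shift from A(h/2): −0.0001234603.

0.402901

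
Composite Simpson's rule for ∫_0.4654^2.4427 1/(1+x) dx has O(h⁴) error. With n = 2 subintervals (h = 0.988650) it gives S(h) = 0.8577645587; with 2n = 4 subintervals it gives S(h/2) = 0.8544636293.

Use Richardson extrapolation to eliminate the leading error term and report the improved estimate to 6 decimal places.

0.854244

With r = 4 the leading error scales as h^4, so the weight is 2^4 = 16.
Weighted: 13.6714180688 − 0.8577645587 = 12.8136535101
Denominator 16 − 1 = 15.
12.8136535101 ÷ 15 = 0.8542435673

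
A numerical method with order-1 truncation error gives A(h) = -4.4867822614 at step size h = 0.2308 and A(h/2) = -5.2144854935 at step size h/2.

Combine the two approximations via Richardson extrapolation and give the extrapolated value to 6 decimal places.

-5.942189

Order 1 gives 2^r = 2 and 2^r − 1 = 1.
A(h/2) − A(h) = -5.2144854935 − (-4.4867822614) = -0.7277032321
Correction (A(h/2) − A(h))/(2 − 1) = (-0.7277032321)/1 = -0.7277032321
R = -5.2144854935 − 0.7277032321 = -5.9421887256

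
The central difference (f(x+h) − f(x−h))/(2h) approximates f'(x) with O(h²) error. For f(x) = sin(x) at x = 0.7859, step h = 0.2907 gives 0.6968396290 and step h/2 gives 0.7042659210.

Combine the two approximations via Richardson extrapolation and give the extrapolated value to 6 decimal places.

0.706741

Method order is 2; weight 2^2 = 4.
4 × 0.7042659210 = 2.8170636840; 2.8170636840 − 0.6968396290 = 2.1202240550
R = 2.1202240550/3 = 0.7067413517
Gap between inputs: 7.426e-03; correction applied: +0.0024754307.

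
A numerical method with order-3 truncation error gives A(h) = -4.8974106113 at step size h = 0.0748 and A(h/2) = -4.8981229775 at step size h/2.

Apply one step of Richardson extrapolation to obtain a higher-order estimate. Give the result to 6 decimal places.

-4.898225

With r = 3 the leading error scales as h^3, so the weight is 2^3 = 8.
8×(-4.8981229775) − (-4.8974106113) = -34.2875732087
R = (-34.2875732087)/7 = -4.8982247441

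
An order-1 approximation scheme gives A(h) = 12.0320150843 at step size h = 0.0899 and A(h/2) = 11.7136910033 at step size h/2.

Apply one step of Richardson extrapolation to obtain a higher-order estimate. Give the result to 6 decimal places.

r = 1: numerator weight 2, denominator 1.
2^1 × A(h/2) = 23.4273820066; minus A(h) gives 11.3953669223.
Denominator 2 − 1 = 1.
Result: 11.3953669223

11.395367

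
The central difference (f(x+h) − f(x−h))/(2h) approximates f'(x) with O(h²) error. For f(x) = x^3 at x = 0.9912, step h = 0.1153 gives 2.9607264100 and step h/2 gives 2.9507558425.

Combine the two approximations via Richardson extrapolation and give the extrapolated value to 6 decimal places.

Order 2 gives 2^r = 4 and 2^r − 1 = 3.
Top: 4(2.9507558425) − (2.9607264100) = 8.8422969600
R = 8.8422969600/3 = 2.9474323200

2.947432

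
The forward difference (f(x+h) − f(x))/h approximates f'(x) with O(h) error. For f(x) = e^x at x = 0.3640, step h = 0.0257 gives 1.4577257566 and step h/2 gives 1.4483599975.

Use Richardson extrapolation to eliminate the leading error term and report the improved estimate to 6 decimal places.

1.438994

Error is O(h^1); halving h shrinks it by 2^1 = 2.
2×1.4483599975 = 2.8967199950; subtract 1.4577257566 → 1.4389942384
R = 1.4389942384/1 = 1.4389942384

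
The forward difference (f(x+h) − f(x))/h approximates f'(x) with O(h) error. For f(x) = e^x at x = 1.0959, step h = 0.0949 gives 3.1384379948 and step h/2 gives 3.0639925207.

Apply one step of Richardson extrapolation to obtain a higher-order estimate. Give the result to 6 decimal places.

2.989547

r = 1: numerator weight 2, denominator 1.
Numerator 2×A(h/2) − A(h) = 2×3.0639925207 − 3.1384379948 = 2.9895470466
Divide by 2^1 − 1 = 1.
R = 2.9895470466/1 = 2.9895470466
Correction |R − A(h/2)| = 7.445e-02; gap |A(h/2) − A(h)| = 7.445e-02.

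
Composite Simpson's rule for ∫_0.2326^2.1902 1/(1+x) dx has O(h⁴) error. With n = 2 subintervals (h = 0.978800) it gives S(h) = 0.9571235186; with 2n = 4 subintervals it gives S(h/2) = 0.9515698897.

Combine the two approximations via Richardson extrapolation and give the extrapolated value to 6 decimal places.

r = 4: numerator weight 16, denominator 15.
2^4 × A(h/2) = 15.2251182352; minus A(h) gives 14.2679947166.
Extrapolated: 14.2679947166 / 15 = 0.9511996478

0.951200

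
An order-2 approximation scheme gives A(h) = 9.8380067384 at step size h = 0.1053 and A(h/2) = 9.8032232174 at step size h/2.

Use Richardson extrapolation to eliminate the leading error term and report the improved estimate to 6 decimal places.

Error is O(h^2); halving h shrinks it by 2^2 = 4.
4 × 9.8032232174 = 39.2128928696; subtract 9.8380067384 → 29.3748861312
R = 29.3748861312/3 = 9.7916287104
Shift from A(h/2): −0.0115945070.

9.791629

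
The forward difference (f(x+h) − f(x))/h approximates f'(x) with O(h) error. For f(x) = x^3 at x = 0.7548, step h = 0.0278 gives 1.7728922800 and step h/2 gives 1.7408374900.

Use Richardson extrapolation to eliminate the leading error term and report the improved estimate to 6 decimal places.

1.708783

Error is O(h^1); halving h shrinks it by 2^1 = 2.
Numerator 2×A(h/2) − A(h) = 2×1.7408374900 − 1.7728922800 = 1.7087827000
Divide by 2^1 − 1 = 1.
R = 1.7087827000/1 = 1.7087827000
Gap between inputs: 3.205e-02; correction applied: −0.0320547900.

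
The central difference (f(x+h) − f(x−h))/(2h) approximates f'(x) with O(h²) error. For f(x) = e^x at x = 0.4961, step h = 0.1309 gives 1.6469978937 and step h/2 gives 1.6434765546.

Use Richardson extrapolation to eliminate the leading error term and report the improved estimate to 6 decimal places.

Order 2 gives 2^r = 4 and 2^r − 1 = 3.
2^2 × A(h/2) = 6.5739062184; minus A(h) gives 4.9269083247.
Denominator 4 − 1 = 3.
Extrapolated: 4.9269083247 / 3 = 1.6423027749

1.642303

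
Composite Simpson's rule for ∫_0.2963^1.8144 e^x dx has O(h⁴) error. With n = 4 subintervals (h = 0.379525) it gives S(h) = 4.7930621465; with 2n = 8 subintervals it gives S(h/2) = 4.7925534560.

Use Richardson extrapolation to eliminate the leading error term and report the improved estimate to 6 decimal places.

Method order is 4; weight 2^4 = 16.
16*4.7925534560 − 4.7930621465 = 71.8877931495
Divide by 2^4 − 1 = 15.
Extrapolated: 71.8877931495 / 15 = 4.7925195433
Shift from A(h/2): −0.0000339127.

4.792520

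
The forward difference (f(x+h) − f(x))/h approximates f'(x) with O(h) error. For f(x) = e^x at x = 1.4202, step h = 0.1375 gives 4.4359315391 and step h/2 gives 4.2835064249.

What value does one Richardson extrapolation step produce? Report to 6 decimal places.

4.131081

With r = 1 the leading error scales as h^1, so the weight is 2^1 = 2.
2^1·A(h/2) = 8.5670128498; minus A(h) gives 4.1310813107.
(2·4.2835064249 − 4.4359315391)/(2 − 1) = 4.1310813107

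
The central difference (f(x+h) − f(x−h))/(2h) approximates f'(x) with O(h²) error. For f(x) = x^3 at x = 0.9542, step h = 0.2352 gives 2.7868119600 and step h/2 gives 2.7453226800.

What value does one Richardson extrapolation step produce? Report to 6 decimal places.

2.731493

r = 2: numerator weight 4, denominator 3.
Numerator 4×A(h/2) − A(h) = 4×2.7453226800 − 2.7868119600 = 8.1944787600
Divide by 2^2 − 1 = 3.
So the Richardson estimate is 2.7314929200.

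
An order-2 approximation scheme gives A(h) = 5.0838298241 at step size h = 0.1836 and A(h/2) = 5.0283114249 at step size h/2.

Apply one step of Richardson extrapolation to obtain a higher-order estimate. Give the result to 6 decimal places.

5.009805

Order 2 gives 2^r = 4 and 2^r − 1 = 3.
Difference of the inputs: 5.0283114249 − 5.0838298241 = -0.0555183992
Divide by 2^2 − 1 = 3: (-0.0555183992)/3 = -0.0185061331
R = A(h/2) + (A(h/2) − A(h))/3 = 5.0283114249 − 0.0185061331 = 5.0098052918
Shift from A(h/2): −0.0185061331.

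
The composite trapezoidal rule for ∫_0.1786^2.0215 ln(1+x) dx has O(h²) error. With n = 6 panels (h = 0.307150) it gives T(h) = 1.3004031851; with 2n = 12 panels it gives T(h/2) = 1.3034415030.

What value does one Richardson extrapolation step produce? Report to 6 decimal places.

1.304454

With r = 2 the leading error scales as h^2, so the weight is 2^2 = 4.
A(h/2) − A(h) = 1.3034415030 − 1.3004031851 = 0.0030383179
Correction (A(h/2) − A(h))/(4 − 1) = 0.0030383179/3 = 0.0010127726
R = 1.3034415030 + 0.0010127726 = 1.3044542756
Shift from A(h/2): +0.0010127726.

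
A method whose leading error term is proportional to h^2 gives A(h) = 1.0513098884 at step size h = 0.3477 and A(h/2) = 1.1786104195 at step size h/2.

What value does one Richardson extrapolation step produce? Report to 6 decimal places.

Order 2 gives 2^r = 4 and 2^r − 1 = 3.
Numerator 4×A(h/2) − A(h) = 4×1.1786104195 − 1.0513098884 = 3.6631317896
Denominator 4 − 1 = 3.
(4×1.1786104195 − 1.0513098884)/(4 − 1) = 1.2210439299

1.221044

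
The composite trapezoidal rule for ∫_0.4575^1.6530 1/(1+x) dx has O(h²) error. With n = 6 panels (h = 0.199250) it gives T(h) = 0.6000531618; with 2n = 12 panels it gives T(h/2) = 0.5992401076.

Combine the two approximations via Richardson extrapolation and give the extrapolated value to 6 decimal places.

0.598969

Order 2 gives 2^r = 4 and 2^r − 1 = 3.
Numerator 4×A(h/2) − A(h) = 4×0.5992401076 − 0.6000531618 = 1.7969072686
Denominator 4 − 1 = 3.
So the Richardson estimate is 0.5989690895.
Correction |R − A(h/2)| = 2.710e-04; gap |A(h/2) − A(h)| = 8.131e-04.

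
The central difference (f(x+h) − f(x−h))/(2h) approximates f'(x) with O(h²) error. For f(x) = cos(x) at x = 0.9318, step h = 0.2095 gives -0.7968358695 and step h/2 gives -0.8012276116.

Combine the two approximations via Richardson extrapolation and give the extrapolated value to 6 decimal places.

-0.802692

Method order is 2; weight 2^2 = 4.
Top: 4(-0.8012276116) − (-0.7968358695) = -2.4080745769
(-2.4080745769) ÷ 3 = -0.8026915256
Shift from A(h/2): −0.0014639140.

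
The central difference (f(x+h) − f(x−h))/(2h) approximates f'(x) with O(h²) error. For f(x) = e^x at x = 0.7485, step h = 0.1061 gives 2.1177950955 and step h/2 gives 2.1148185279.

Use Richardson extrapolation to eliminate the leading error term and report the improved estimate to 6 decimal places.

The method has order 2: 2^2 = 4.
2^2 × A(h/2) = 8.4592741116; minus A(h) gives 6.3414790161.
Denominator 4 − 1 = 3.
6.3414790161 ÷ 3 = 2.1138263387
Gap between inputs: 2.977e-03; correction applied: −0.0009921892.

2.113826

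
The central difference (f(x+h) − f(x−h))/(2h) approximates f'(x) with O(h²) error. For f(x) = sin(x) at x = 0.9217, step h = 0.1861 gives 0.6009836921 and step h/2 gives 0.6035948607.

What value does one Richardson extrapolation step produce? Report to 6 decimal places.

0.604465

Leading term ∝ h^2; use weight 4 = 2^2.
Weighted: 2.4143794428 − 0.6009836921 = 1.8133957507
Extrapolated: 1.8133957507 / 3 = 0.6044652502
Shift from A(h/2): +0.0008703895.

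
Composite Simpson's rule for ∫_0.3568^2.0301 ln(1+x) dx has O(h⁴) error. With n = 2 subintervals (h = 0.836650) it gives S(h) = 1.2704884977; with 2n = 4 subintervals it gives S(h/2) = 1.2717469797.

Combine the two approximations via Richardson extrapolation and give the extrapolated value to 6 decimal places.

1.271831

r = 4: numerator weight 16, denominator 15.
A(h/2) − A(h) = 1.2717469797 − 1.2704884977 = 0.0012584820
Divide by 2^4 − 1 = 15: 0.0012584820/15 = 0.0000838988
R = A(h/2) + (A(h/2) − A(h))/15 = 1.2717469797 + 0.0000838988 = 1.2718308785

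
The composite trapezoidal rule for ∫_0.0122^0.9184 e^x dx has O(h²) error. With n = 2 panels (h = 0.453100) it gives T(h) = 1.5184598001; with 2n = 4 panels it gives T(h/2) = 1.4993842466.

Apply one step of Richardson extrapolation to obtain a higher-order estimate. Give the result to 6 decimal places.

Leading term ∝ h^2; use weight 4 = 2^2.
4*1.4993842466 − 1.5184598001 = 4.4790771863
Divide by 2^2 − 1 = 3.
Result: 1.4930257288
Shift from A(h/2): −0.0063585178.

1.493026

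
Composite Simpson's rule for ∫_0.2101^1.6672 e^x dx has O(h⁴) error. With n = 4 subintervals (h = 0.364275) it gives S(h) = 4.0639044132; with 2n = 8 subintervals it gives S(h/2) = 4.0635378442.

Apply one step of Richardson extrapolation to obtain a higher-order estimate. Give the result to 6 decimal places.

4.063513

Order 4 gives 2^r = 16 and 2^r − 1 = 15.
16*4.0635378442 = 65.0166055072; 65.0166055072 − 4.0639044132 = 60.9527010940
Divide by 2^4 − 1 = 15.
(16*4.0635378442 − 4.0639044132)/(16 − 1) = 4.0635134063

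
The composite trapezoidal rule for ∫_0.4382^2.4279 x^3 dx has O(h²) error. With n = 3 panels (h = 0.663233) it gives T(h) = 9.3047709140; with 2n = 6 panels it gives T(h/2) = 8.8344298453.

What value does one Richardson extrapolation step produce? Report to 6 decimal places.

Method order is 2; weight 2^2 = 4.
4*8.8344298453 − 9.3047709140 = 26.0329484672
Denominator 4 − 1 = 3.
26.0329484672 ÷ 3 = 8.6776494891
Gap between inputs: 4.703e-01; correction applied: −0.1567803562.

8.677649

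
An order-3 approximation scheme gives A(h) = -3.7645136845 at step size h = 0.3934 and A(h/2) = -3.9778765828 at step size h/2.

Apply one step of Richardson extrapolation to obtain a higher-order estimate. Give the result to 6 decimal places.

-4.008357

The method has order 3: 2^3 = 8.
8*(-3.9778765828) − (-3.7645136845) = -28.0584989779
Denominator 8 − 1 = 7.
(8*(-3.9778765828) − (-3.7645136845))/(8 − 1) = -4.0083569968
Gap between inputs: 2.134e-01; correction applied: −0.0304804140.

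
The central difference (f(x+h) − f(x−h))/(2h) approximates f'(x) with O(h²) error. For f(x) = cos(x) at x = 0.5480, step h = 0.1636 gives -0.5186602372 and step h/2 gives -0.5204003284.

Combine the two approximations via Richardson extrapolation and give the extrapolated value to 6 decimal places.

r = 2: numerator weight 4, denominator 3.
4·(-0.5204003284) − (-0.5186602372) = -1.5629410764
Denominator 4 − 1 = 3.
(-1.5629410764) ÷ 3 = -0.5209803588

-0.520980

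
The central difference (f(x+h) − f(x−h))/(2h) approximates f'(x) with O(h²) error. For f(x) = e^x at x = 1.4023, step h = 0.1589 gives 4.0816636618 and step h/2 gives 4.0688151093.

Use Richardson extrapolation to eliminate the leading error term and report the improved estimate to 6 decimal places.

4.064532

Error is O(h^2); halving h shrinks it by 2^2 = 4.
Weighted: 16.2752604372 − 4.0816636618 = 12.1935967754
Denominator 4 − 1 = 3.
So the Richardson estimate is 4.0645322585.
Gap between inputs: 1.285e-02; correction applied: −0.0042828508.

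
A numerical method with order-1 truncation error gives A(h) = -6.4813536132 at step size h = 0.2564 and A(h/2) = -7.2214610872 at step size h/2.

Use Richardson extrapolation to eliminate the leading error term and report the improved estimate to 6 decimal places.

-7.961569

r = 1, so 2^r = 2.
Difference of the inputs: -7.2214610872 − (-6.4813536132) = -0.7401074740
Correction (A(h/2) − A(h))/(2 − 1) = (-0.7401074740)/1 = -0.7401074740
R = A(h/2) + (A(h/2) − A(h))/1 = -7.2214610872 − 0.7401074740 = -7.9615685612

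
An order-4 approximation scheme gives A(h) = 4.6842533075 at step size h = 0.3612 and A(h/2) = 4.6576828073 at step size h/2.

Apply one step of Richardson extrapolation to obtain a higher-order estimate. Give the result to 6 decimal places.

4.655911

r = 4, so 2^r = 16.
16*4.6576828073 = 74.5229249168; 74.5229249168 − 4.6842533075 = 69.8386716093
Extrapolated: 69.8386716093 / 15 = 4.6559114406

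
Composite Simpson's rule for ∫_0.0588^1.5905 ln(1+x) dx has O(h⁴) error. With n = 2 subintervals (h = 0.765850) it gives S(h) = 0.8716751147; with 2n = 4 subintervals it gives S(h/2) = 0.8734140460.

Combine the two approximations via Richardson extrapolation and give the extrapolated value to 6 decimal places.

The method has order 4: 2^4 = 16.
16 × 0.8734140460 − 0.8716751147 = 13.1029496213
Denominator 16 − 1 = 15.
So the Richardson estimate is 0.8735299748.
Shift from A(h/2): +0.0001159288.

0.873530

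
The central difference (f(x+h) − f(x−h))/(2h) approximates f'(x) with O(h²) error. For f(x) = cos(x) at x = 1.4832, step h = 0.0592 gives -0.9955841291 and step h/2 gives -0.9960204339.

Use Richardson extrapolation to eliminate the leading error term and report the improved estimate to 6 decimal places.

r = 2: numerator weight 4, denominator 3.
4×(-0.9960204339) = -3.9840817356; (-3.9840817356) − (-0.9955841291) = -2.9884976065
Denominator 4 − 1 = 3.
R = (-2.9884976065)/3 = -0.9961658688
Gap between inputs: 4.363e-04; correction applied: −0.0001454349.

-0.996166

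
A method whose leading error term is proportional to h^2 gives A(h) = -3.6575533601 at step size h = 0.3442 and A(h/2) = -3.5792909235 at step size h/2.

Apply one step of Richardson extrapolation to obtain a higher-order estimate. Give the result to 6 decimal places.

-3.553203

r = 2, so 2^r = 4.
A(h/2) − A(h) = -3.5792909235 − (-3.6575533601) = 0.0782624366
Correction (A(h/2) − A(h))/(4 − 1) = 0.0782624366/3 = 0.0260874789
R = A(h/2) + (A(h/2) − A(h))/3 = -3.5792909235 + 0.0260874789 = -3.5532034446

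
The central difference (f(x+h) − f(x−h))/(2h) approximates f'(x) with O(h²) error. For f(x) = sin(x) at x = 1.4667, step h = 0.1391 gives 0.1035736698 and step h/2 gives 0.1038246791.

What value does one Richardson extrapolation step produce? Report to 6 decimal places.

Error is O(h^2); halving h shrinks it by 2^2 = 4.
Difference of the inputs: 0.1038246791 − 0.1035736698 = 0.0002510093
Divide by 2^2 − 1 = 3: 0.0002510093/3 = 0.0000836698
R = A(h/2) + (A(h/2) − A(h))/3 = 0.1038246791 + 0.0000836698 = 0.1039083489
Correction |R − A(h/2)| = 8.367e-05; gap |A(h/2) − A(h)| = 2.510e-04.

0.103908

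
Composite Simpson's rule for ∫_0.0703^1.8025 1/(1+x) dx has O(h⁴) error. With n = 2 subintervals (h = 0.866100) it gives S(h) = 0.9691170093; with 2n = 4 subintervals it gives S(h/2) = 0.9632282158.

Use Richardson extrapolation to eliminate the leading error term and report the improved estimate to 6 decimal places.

0.962836

With r = 4 the leading error scales as h^4, so the weight is 2^4 = 16.
Numerator 16 × A(h/2) − A(h) = 16 × 0.9632282158 − 0.9691170093 = 14.4425344435
Denominator 16 − 1 = 15.
So the Richardson estimate is 0.9628356296.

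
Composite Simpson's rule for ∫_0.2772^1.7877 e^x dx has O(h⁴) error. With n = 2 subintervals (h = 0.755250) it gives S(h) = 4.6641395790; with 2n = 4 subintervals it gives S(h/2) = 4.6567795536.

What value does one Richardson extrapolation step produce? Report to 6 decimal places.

Error is O(h^4); halving h shrinks it by 2^4 = 16.
Weighted: 74.5084728576 − 4.6641395790 = 69.8443332786
(16·4.6567795536 − 4.6641395790)/(16 − 1) = 4.6562888852
Shift from A(h/2): −0.0004906684.

4.656289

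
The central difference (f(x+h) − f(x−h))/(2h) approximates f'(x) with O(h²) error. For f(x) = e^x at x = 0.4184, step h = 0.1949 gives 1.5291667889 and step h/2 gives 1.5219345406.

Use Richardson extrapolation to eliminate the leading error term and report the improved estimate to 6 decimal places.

1.519524

Order 2 gives 2^r = 4 and 2^r − 1 = 3.
4·1.5219345406 = 6.0877381624; subtract 1.5291667889 → 4.5585713735
Denominator 4 − 1 = 3.
(4·1.5219345406 − 1.5291667889)/(4 − 1) = 1.5195237912
Gap between inputs: 7.232e-03; correction applied: −0.0024107494.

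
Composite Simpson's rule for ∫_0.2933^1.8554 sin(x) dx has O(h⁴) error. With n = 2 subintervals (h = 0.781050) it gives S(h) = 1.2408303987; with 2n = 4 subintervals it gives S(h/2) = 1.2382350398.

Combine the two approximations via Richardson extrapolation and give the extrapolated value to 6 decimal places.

The method has order 4: 2^4 = 16.
2^4·A(h/2) = 19.8117606368; minus A(h) gives 18.5709302381.
Extrapolated: 18.5709302381 / 15 = 1.2380620159
Gap between inputs: 2.595e-03; correction applied: −0.0001730239.

1.238062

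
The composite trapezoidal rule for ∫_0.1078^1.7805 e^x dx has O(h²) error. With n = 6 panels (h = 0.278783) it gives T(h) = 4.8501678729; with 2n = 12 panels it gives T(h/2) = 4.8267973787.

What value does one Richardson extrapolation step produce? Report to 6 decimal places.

Leading term ∝ h^2; use weight 4 = 2^2.
4 × 4.8267973787 = 19.3071895148; 19.3071895148 − 4.8501678729 = 14.4570216419
Extrapolated: 14.4570216419 / 3 = 4.8190072140
Gap between inputs: 2.337e-02; correction applied: −0.0077901647.

4.819007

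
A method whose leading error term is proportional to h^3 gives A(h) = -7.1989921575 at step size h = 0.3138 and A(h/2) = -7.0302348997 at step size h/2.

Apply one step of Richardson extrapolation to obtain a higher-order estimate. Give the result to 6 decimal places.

With r = 3 the leading error scales as h^3, so the weight is 2^3 = 8.
8·(-7.0302348997) − (-7.1989921575) = -49.0428870401
Denominator 8 − 1 = 7.
(8·(-7.0302348997) − (-7.1989921575))/(8 − 1) = -7.0061267200

-7.006127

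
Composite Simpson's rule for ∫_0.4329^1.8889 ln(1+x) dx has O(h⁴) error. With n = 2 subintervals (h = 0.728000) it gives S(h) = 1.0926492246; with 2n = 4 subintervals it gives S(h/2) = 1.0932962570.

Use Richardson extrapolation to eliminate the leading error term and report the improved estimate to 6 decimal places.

1.093339

Error is O(h^4); halving h shrinks it by 2^4 = 16.
16 × 1.0932962570 = 17.4927401120; subtract 1.0926492246 → 16.4000908874
R = 16.4000908874/15 = 1.0933393925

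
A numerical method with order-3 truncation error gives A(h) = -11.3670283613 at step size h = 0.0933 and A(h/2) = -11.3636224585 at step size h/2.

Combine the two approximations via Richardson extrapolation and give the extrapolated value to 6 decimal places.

r = 3: numerator weight 8, denominator 7.
Top: 8(-11.3636224585) − (-11.3670283613) = -79.5419513067
(-79.5419513067) ÷ 7 = -11.3631359010

-11.363136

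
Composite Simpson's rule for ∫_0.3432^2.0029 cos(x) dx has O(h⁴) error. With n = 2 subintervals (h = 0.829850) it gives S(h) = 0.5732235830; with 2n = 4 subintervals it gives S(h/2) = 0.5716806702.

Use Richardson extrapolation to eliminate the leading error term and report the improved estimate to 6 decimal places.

0.571578

Method order is 4; weight 2^4 = 16.
16*0.5716806702 = 9.1468907232; subtract 0.5732235830 → 8.5736671402
Divide by 2^4 − 1 = 15.
(16*0.5716806702 − 0.5732235830)/(16 − 1) = 0.5715778093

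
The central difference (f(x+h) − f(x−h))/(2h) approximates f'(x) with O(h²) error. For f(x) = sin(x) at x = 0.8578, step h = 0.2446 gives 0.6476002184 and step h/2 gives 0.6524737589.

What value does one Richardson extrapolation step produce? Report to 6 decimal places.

Error is O(h^2); halving h shrinks it by 2^2 = 4.
2^2*A(h/2) = 2.6098950356; minus A(h) gives 1.9622948172.
1.9622948172 ÷ 3 = 0.6540982724
Shift from A(h/2): +0.0016245135.

0.654098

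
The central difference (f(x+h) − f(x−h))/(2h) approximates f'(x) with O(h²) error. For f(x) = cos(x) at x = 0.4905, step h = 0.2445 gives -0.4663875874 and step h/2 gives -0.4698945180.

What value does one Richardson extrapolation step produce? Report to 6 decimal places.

With r = 2 the leading error scales as h^2, so the weight is 2^2 = 4.
Top: 4(-0.4698945180) − (-0.4663875874) = -1.4131904846
Divide by 2^2 − 1 = 3.
(4*(-0.4698945180) − (-0.4663875874))/(4 − 1) = -0.4710634949

-0.471063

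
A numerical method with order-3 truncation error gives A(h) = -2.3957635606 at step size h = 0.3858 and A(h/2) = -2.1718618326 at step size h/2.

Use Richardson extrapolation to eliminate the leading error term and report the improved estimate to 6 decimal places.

The method has order 3: 2^3 = 8.
8 × (-2.1718618326) = -17.3748946608; (-17.3748946608) − (-2.3957635606) = -14.9791311002
Denominator 8 − 1 = 7.
(-14.9791311002) ÷ 7 = -2.1398758715
Gap between inputs: 2.239e-01; correction applied: +0.0319859611.

-2.139876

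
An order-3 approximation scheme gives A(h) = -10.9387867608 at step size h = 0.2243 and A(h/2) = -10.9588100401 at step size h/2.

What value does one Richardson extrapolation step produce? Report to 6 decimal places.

r = 3, so 2^r = 8.
8×(-10.9588100401) − (-10.9387867608) = -76.7316935600
Divide by 2^3 − 1 = 7.
Extrapolated: (-76.7316935600) / 7 = -10.9616705086

-10.961671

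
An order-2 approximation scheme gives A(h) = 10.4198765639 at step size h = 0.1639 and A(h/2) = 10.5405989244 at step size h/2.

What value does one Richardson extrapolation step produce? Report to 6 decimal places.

10.580840

Error is O(h^2); halving h shrinks it by 2^2 = 4.
Numerator 4*A(h/2) − A(h) = 4*10.5405989244 − 10.4198765639 = 31.7425191337
R = 31.7425191337/3 = 10.5808397112
Correction |R − A(h/2)| = 4.024e-02; gap |A(h/2) − A(h)| = 1.207e-01.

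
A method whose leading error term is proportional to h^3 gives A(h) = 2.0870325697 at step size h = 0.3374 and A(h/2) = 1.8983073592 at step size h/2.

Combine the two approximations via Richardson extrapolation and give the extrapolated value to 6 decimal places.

Method order is 3; weight 2^3 = 8.
8×1.8983073592 − 2.0870325697 = 13.0994263039
Denominator 8 − 1 = 7.
Result: 1.8713466148
Gap between inputs: 1.887e-01; correction applied: −0.0269607444.

1.871347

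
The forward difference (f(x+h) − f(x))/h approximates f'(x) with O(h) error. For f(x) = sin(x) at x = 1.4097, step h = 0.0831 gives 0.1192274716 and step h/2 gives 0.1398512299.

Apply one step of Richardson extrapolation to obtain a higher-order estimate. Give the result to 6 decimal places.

r = 1: numerator weight 2, denominator 1.
2*0.1398512299 − 0.1192274716 = 0.1604749882
Denominator 2 − 1 = 1.
(2*0.1398512299 − 0.1192274716)/(2 − 1) = 0.1604749882

0.160475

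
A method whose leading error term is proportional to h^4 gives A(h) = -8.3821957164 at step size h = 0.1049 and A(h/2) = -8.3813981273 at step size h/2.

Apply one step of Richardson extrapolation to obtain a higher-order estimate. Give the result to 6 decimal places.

-8.381345

Error is O(h^4); halving h shrinks it by 2^4 = 16.
16×(-8.3813981273) − (-8.3821957164) = -125.7201743204
R = (-125.7201743204)/15 = -8.3813449547
Gap between inputs: 7.976e-04; correction applied: +0.0000531726.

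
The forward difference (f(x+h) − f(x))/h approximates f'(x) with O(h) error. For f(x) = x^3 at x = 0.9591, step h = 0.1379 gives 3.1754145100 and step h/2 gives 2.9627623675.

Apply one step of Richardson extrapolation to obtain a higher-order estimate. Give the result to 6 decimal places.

With r = 1 the leading error scales as h^1, so the weight is 2^1 = 2.
Top: 2(2.9627623675) − (3.1754145100) = 2.7501102250
Denominator 2 − 1 = 1.
Extrapolated: 2.7501102250 / 1 = 2.7501102250

2.750110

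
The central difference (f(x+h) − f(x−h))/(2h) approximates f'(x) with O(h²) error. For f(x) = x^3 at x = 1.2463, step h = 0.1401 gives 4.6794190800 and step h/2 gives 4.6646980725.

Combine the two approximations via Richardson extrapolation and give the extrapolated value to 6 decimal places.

Leading term ∝ h^2; use weight 4 = 2^2.
Weighted: 18.6587922900 − 4.6794190800 = 13.9793732100
Divide by 2^2 − 1 = 3.
(4*4.6646980725 − 4.6794190800)/(4 − 1) = 4.6597910700
Gap between inputs: 1.472e-02; correction applied: −0.0049070025.

4.659791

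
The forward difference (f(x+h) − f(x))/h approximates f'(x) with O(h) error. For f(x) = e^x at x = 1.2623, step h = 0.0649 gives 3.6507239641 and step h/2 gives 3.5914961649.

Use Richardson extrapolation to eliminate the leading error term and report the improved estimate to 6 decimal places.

Leading term ∝ h^1; use weight 2 = 2^1.
2·3.5914961649 − 3.6507239641 = 3.5322683657
Denominator 2 − 1 = 1.
Extrapolated: 3.5322683657 / 1 = 3.5322683657
Shift from A(h/2): −0.0592277992.

3.532268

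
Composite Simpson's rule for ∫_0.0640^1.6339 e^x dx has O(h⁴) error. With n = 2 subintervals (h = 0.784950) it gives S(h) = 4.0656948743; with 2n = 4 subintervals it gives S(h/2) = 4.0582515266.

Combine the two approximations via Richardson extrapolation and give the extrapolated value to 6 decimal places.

Method order is 4; weight 2^4 = 16.
Top: 16(4.0582515266) − (4.0656948743) = 60.8663295513
Denominator 16 − 1 = 15.
Result: 4.0577553034
Correction |R − A(h/2)| = 4.962e-04; gap |A(h/2) − A(h)| = 7.443e-03.

4.057755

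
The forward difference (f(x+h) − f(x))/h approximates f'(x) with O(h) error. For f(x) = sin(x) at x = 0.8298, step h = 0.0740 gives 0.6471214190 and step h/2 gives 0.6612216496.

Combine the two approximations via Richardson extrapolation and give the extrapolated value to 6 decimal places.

0.675322

With r = 1 the leading error scales as h^1, so the weight is 2^1 = 2.
2·0.6612216496 − 0.6471214190 = 0.6753218802
Divide by 2^1 − 1 = 1.
Result: 0.6753218802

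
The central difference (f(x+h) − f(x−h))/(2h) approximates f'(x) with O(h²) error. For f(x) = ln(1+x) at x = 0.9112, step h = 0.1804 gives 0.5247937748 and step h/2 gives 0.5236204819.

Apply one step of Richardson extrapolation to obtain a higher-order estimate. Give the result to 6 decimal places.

Leading term ∝ h^2; use weight 4 = 2^2.
4*0.5236204819 = 2.0944819276; 2.0944819276 − 0.5247937748 = 1.5696881528
(4*0.5236204819 − 0.5247937748)/(4 − 1) = 0.5232293843
Gap between inputs: 1.173e-03; correction applied: −0.0003910976.

0.523229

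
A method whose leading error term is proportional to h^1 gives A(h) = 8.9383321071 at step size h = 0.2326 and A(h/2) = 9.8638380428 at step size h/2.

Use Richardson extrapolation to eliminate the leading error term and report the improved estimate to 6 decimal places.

With r = 1 the leading error scales as h^1, so the weight is 2^1 = 2.
Weighted: 19.7276760856 − 8.9383321071 = 10.7893439785
10.7893439785 ÷ 1 = 10.7893439785

10.789344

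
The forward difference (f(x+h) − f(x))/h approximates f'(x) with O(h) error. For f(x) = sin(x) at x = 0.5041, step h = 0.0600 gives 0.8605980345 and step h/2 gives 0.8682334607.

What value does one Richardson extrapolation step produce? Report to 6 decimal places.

0.875869

Method order is 1; weight 2^1 = 2.
2*0.8682334607 = 1.7364669214; 1.7364669214 − 0.8605980345 = 0.8758688869
Divide by 2^1 − 1 = 1.
(2*0.8682334607 − 0.8605980345)/(2 − 1) = 0.8758688869
Gap between inputs: 7.635e-03; correction applied: +0.0076354262.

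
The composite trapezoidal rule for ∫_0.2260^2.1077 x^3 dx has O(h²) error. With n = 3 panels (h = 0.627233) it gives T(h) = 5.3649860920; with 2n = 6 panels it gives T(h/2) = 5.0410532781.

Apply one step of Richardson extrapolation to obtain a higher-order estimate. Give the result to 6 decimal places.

r = 2: numerator weight 4, denominator 3.
Weighted: 20.1642131124 − 5.3649860920 = 14.7992270204
Denominator 4 − 1 = 3.
So the Richardson estimate is 4.9330756735.
Correction |R − A(h/2)| = 1.080e-01; gap |A(h/2) − A(h)| = 3.239e-01.

4.933076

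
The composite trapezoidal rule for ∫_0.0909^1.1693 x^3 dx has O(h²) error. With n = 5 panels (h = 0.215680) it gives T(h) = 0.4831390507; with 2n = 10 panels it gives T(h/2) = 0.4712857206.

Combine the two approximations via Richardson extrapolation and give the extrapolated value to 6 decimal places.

Error is O(h^2); halving h shrinks it by 2^2 = 4.
A(h/2) − A(h) = 0.4712857206 − 0.4831390507 = -0.0118533301
Correction (A(h/2) − A(h))/(4 − 1) = (-0.0118533301)/3 = -0.0039511100
R = 0.4712857206 − 0.0039511100 = 0.4673346106
Correction |R − A(h/2)| = 3.951e-03; gap |A(h/2) − A(h)| = 1.185e-02.

0.467335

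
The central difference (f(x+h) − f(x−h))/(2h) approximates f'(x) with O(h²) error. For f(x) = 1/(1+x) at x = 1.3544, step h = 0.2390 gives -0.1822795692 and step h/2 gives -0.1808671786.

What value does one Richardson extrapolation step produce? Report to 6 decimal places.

-0.180396

With r = 2 the leading error scales as h^2, so the weight is 2^2 = 4.
A(h/2) − A(h) = -0.1808671786 − (-0.1822795692) = 0.0014123906
Divide by 2^2 − 1 = 3: 0.0014123906/3 = 0.0004707969
R = -0.1808671786 + 0.0004707969 = -0.1803963817
Correction |R − A(h/2)| = 4.708e-04; gap |A(h/2) − A(h)| = 1.412e-03.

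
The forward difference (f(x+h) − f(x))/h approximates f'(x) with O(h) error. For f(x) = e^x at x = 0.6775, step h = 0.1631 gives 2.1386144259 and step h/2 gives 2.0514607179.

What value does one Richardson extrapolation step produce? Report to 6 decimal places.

The method has order 1: 2^1 = 2.
2 × 2.0514607179 = 4.1029214358; 4.1029214358 − 2.1386144259 = 1.9643070099
Divide by 2^1 − 1 = 1.
So the Richardson estimate is 1.9643070099.
Gap between inputs: 8.715e-02; correction applied: −0.0871537080.

1.964307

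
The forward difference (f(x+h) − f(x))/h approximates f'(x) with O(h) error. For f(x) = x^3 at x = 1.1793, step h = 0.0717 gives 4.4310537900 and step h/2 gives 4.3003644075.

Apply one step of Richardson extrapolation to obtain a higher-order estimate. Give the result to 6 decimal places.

4.169675

Error is O(h^1); halving h shrinks it by 2^1 = 2.
Numerator 2*A(h/2) − A(h) = 2*4.3003644075 − 4.4310537900 = 4.1696750250
R = 4.1696750250/1 = 4.1696750250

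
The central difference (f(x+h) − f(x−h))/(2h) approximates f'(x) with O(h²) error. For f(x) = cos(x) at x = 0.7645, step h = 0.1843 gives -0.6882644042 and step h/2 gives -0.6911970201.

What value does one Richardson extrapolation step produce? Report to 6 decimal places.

-0.692175

r = 2, so 2^r = 4.
4×(-0.6911970201) = -2.7647880804; subtract (-0.6882644042) → -2.0765236762
Denominator 4 − 1 = 3.
So the Richardson estimate is -0.6921745587.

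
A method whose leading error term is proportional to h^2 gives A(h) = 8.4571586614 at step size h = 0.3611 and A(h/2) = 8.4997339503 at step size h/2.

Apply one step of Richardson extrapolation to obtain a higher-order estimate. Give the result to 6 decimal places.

Order 2 gives 2^r = 4 and 2^r − 1 = 3.
4*8.4997339503 = 33.9989358012; 33.9989358012 − 8.4571586614 = 25.5417771398
Denominator 4 − 1 = 3.
So the Richardson estimate is 8.5139257133.

8.513926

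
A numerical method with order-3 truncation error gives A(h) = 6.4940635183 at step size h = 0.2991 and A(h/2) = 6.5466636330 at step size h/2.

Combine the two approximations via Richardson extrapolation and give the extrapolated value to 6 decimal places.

6.554178

r = 3, so 2^r = 8.
Numerator 8×A(h/2) − A(h) = 8×6.5466636330 − 6.4940635183 = 45.8792455457
Denominator 8 − 1 = 7.
45.8792455457 ÷ 7 = 6.5541779351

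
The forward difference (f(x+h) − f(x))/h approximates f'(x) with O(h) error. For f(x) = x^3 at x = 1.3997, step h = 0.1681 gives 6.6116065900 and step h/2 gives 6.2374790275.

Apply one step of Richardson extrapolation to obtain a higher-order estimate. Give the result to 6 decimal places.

Method order is 1; weight 2^1 = 2.
Weighted: 12.4749580550 − 6.6116065900 = 5.8633514650
Divide by 2^1 − 1 = 1.
(2*6.2374790275 − 6.6116065900)/(2 − 1) = 5.8633514650

5.863351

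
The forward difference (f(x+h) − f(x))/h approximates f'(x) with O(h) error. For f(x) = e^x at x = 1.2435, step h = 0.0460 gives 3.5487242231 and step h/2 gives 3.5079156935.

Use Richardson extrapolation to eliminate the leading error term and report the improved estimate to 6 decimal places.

Error is O(h^1); halving h shrinks it by 2^1 = 2.
2×3.5079156935 = 7.0158313870; 7.0158313870 − 3.5487242231 = 3.4671071639
Denominator 2 − 1 = 1.
3.4671071639 ÷ 1 = 3.4671071639

3.467107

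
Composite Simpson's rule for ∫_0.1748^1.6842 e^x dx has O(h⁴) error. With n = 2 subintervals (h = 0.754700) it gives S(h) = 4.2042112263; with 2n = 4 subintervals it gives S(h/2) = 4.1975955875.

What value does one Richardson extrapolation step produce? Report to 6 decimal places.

4.197155

r = 4, so 2^r = 16.
16×4.1975955875 = 67.1615294000; subtract 4.2042112263 → 62.9573181737
Extrapolated: 62.9573181737 / 15 = 4.1971545449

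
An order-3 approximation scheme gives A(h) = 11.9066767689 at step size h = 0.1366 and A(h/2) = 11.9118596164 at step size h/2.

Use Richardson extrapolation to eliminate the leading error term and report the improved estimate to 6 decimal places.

11.912600

Order 3 gives 2^r = 8 and 2^r − 1 = 7.
2^3*A(h/2) = 95.2948769312; minus A(h) gives 83.3882001623.
Extrapolated: 83.3882001623 / 7 = 11.9126000232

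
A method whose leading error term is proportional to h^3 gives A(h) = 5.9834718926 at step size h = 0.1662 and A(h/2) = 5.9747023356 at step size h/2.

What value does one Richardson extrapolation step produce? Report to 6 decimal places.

Method order is 3; weight 2^3 = 8.
8 × 5.9747023356 = 47.7976186848; 47.7976186848 − 5.9834718926 = 41.8141467922
R = 41.8141467922/7 = 5.9734495417
Shift from A(h/2): −0.0012527939.

5.973450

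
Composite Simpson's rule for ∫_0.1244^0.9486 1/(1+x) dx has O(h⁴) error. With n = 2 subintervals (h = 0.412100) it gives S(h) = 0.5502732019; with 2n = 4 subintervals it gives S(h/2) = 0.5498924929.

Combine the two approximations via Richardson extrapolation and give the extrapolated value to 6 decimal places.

Leading term ∝ h^4; use weight 16 = 2^4.
Top: 16(0.5498924929) − (0.5502732019) = 8.2480066845
Denominator 16 − 1 = 15.
(16·0.5498924929 − 0.5502732019)/(16 − 1) = 0.5498671123

0.549867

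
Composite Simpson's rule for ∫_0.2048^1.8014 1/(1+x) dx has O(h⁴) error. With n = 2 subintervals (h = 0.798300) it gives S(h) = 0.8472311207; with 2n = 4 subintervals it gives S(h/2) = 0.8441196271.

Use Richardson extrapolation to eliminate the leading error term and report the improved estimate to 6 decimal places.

0.843912

r = 4: numerator weight 16, denominator 15.
Weighted: 13.5059140336 − 0.8472311207 = 12.6586829129
Denominator 16 − 1 = 15.
Extrapolated: 12.6586829129 / 15 = 0.8439121942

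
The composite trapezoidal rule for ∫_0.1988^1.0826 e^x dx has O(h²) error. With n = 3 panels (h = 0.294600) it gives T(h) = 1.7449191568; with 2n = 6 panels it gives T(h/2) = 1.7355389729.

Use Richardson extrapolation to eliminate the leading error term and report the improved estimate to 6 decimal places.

The method has order 2: 2^2 = 4.
4·1.7355389729 − 1.7449191568 = 5.1972367348
Divide by 2^2 − 1 = 3.
Extrapolated: 5.1972367348 / 3 = 1.7324122449
Correction |R − A(h/2)| = 3.127e-03; gap |A(h/2) − A(h)| = 9.380e-03.

1.732412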